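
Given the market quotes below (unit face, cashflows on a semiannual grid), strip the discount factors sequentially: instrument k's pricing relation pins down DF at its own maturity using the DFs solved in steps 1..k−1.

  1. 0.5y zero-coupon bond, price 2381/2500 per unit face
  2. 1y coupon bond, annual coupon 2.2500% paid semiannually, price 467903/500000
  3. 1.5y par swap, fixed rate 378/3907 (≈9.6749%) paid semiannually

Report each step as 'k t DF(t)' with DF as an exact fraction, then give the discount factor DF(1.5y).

1 1/2 2381/2500
2 1 2287/2500
3 3/2 8677/10000
DF(1.5y) = 8677/10000 ≈ 0.867700

step 1 [0.5y] zero: DF = P = 2381/2500 ≈ 0.952400
step 2 [1y] bond c/2=9/800: DF=(467903/500000 − 9/800·(0.952400))/(1+9/800) = 2287/2500 ≈ 0.914800
step 3 [1.5y] swap r/2=189/3907: DF=(1 − 189/3907·(0.952400+0.914800))/(1+189/3907) = 8677/10000 ≈ 0.867700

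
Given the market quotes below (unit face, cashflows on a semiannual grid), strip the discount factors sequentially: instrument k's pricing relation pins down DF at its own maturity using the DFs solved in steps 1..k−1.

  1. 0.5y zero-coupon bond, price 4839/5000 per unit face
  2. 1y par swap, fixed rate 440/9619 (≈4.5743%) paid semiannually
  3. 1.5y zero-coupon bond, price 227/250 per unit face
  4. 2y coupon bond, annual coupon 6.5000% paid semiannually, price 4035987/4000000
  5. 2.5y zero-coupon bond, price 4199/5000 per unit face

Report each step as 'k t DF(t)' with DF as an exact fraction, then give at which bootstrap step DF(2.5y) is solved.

1 1/2 4839/5000
2 1 239/250
3 3/2 227/250
4 2 8881/10000
5 5/2 4199/5000
DF(2.5y) is solved at step 5

step 1 [0.5y] zero: DF = P = 4839/5000 ≈ 0.967800
step 2 [1y] swap r/2=220/9619: DF=(1 − 220/9619·(0.967800))/(1+220/9619) = 239/250 ≈ 0.956000
step 3 [1.5y] zero: DF = P = 227/250 ≈ 0.908000
step 4 [2y] bond c/2=13/400: DF=(4035987/4000000 − 13/400·(0.967800+0.956000+0.908000))/(1+13/400) = 8881/10000 ≈ 0.888100
step 5 [2.5y] zero: DF = P = 4199/5000 ≈ 0.839800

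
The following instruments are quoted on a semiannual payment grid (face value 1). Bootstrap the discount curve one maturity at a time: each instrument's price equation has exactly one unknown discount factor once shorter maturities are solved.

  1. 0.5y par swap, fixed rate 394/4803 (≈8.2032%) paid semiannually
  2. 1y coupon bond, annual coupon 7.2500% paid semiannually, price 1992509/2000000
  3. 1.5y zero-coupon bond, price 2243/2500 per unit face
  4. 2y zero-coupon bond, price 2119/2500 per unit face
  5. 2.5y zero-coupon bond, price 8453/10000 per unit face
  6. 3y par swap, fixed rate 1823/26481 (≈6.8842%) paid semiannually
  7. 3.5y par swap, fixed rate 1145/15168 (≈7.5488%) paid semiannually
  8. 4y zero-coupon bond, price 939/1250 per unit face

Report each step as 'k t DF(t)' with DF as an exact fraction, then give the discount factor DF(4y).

1 1/2 4803/5000
2 1 4639/5000
3 3/2 2243/2500
4 2 2119/2500
5 5/2 8453/10000
6 3 8177/10000
7 7/2 771/1000
8 4 939/1250
DF(4y) = 939/1250 ≈ 0.751200

step 1 [0.5y] swap r/2=197/4803: DF=(1 − 197/4803·(0))/(1+197/4803) = 4803/5000 ≈ 0.960600
step 2 [1y] bond c/2=29/800: DF=(1992509/2000000 − 29/800·(0.960600))/(1+29/800) = 4639/5000 ≈ 0.927800
step 3 [1.5y] zero: DF = P = 2243/2500 ≈ 0.897200
step 4 [2y] zero: DF = P = 2119/2500 ≈ 0.847600
step 5 [2.5y] zero: DF = P = 8453/10000 ≈ 0.845300
step 6 [3y] swap r/2=1823/52962: DF=(1 − 1823/52962·(0.960600+0.927800+0.897200+0.847600+0.845300))/(1+1823/52962) = 8177/10000 ≈ 0.817700
step 7 [3.5y] swap r/2=1145/30336: DF=(1 − 1145/30336·(0.960600+0.927800+0.897200+0.847600+0.845300+0.817700))/(1+1145/30336) = 771/1000 ≈ 0.771000
step 8 [4y] zero: DF = P = 939/1250 ≈ 0.751200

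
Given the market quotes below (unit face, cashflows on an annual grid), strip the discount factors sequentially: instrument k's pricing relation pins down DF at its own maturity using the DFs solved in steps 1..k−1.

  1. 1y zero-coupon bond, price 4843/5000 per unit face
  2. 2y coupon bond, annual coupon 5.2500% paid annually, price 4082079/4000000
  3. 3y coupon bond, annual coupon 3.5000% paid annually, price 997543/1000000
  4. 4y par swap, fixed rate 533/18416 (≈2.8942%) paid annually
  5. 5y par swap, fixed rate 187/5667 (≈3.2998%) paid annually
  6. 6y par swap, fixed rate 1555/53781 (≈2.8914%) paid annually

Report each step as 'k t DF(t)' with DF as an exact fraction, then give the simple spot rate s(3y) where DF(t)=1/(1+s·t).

step 1 [1y] zero: DF = P = 4843/5000 ≈ 0.968600
step 2 [2y] bond c/1=21/400: DF=(4082079/4000000 − 21/400·(0.968600))/(1+21/400) = 9213/10000 ≈ 0.921300
step 3 [3y] bond c/1=7/200: DF=(997543/1000000 − 7/200·(0.968600+0.921300))/(1+7/200) = 8999/10000 ≈ 0.899900
step 4 [4y] swap r/1=533/18416: DF=(1 − 533/18416·(0.968600+0.921300+0.899900))/(1+533/18416) = 4467/5000 ≈ 0.893400
step 5 [5y] swap r/1=187/5667: DF=(1 − 187/5667·(0.968600+0.921300+0.899900+0.893400))/(1+187/5667) = 1063/1250 ≈ 0.850400
step 6 [6y] swap r/1=1555/53781: DF=(1 − 1555/53781·(0.968600+0.921300+0.899900+0.893400+0.850400))/(1+1555/53781) = 1689/2000 ≈ 0.844500

1 1 4843/5000
2 2 9213/10000
3 3 8999/10000
4 4 4467/5000
5 5 1063/1250
6 6 1689/2000
s(3y) = (1/(8999/10000) − 1)/(3) = 1001/26997 ≈ 3.7078%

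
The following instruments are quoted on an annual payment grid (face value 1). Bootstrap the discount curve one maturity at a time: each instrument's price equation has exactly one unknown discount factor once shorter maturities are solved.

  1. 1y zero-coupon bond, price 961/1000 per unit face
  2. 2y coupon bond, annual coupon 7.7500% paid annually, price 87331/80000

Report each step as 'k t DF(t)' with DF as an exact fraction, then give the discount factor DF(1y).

1 1 961/1000
2 2 118/125
DF(1y) = 961/1000 ≈ 0.961000

step 1 [1y] zero: DF = P = 961/1000 ≈ 0.961000
step 2 [2y] bond c/1=31/400: DF=(87331/80000 − 31/400·(0.961000))/(1+31/400) = 118/125 ≈ 0.944000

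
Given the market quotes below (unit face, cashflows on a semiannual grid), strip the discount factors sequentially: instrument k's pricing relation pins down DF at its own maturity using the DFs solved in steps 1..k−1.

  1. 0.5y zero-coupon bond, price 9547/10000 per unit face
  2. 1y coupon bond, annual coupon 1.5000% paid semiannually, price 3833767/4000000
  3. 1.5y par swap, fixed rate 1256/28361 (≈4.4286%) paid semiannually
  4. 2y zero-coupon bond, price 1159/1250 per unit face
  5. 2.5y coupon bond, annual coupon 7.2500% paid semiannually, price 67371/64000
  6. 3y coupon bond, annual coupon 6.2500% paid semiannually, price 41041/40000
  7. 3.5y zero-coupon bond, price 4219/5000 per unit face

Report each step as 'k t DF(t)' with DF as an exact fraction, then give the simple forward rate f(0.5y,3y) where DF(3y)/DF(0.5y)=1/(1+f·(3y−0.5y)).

1 1/2 9547/10000
2 1 4721/5000
3 3/2 2343/2500
4 2 1159/1250
5 5/2 4421/5000
6 3 8541/10000
7 7/2 4219/5000
f(0.5y,3y) = ((9547/10000)/(8541/10000) − 1)/(5/2) = 2012/42705 ≈ 4.7114%

step 1 [0.5y] zero: DF = P = 9547/10000 ≈ 0.954700
step 2 [1y] bond c/2=3/400: DF=(3833767/4000000 − 3/400·(0.954700))/(1+3/400) = 4721/5000 ≈ 0.944200
step 3 [1.5y] swap r/2=628/28361: DF=(1 − 628/28361·(0.954700+0.944200))/(1+628/28361) = 2343/2500 ≈ 0.937200
step 4 [2y] zero: DF = P = 1159/1250 ≈ 0.927200
step 5 [2.5y] bond c/2=29/800: DF=(67371/64000 − 29/800·(0.954700+0.944200+0.937200+0.927200))/(1+29/800) = 4421/5000 ≈ 0.884200
step 6 [3y] bond c/2=1/32: DF=(41041/40000 − 1/32·(0.954700+0.944200+0.937200+0.927200+0.884200))/(1+1/32) = 8541/10000 ≈ 0.854100
step 7 [3.5y] zero: DF = P = 4219/5000 ≈ 0.843800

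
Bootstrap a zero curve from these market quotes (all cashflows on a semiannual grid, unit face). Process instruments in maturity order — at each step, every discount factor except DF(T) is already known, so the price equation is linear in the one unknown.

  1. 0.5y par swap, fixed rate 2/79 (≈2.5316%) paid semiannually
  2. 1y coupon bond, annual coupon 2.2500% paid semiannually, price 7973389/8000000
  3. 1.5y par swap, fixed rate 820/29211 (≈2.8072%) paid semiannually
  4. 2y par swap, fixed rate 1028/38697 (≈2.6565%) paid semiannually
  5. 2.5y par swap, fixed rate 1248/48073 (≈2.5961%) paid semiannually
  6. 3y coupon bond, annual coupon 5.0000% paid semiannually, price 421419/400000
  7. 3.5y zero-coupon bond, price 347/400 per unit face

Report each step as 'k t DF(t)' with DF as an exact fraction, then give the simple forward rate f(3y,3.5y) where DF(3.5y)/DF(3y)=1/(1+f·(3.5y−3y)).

1 1/2 79/80
2 1 4873/5000
3 3/2 959/1000
4 2 4743/5000
5 5/2 586/625
6 3 4553/5000
7 7/2 347/400
f(3y,3.5y) = ((4553/5000)/(347/400) − 1)/(1/2) = 862/8675 ≈ 9.9366%

step 1 [0.5y] swap r/2=1/79: DF=(1 − 1/79·(0))/(1+1/79) = 79/80 ≈ 0.987500
step 2 [1y] bond c/2=9/800: DF=(7973389/8000000 − 9/800·(0.987500))/(1+9/800) = 4873/5000 ≈ 0.974600
step 3 [1.5y] swap r/2=410/29211: DF=(1 − 410/29211·(0.987500+0.974600))/(1+410/29211) = 959/1000 ≈ 0.959000
step 4 [2y] swap r/2=514/38697: DF=(1 − 514/38697·(0.987500+0.974600+0.959000))/(1+514/38697) = 4743/5000 ≈ 0.948600
step 5 [2.5y] swap r/2=624/48073: DF=(1 − 624/48073·(0.987500+0.974600+0.959000+0.948600))/(1+624/48073) = 586/625 ≈ 0.937600
step 6 [3y] bond c/2=1/40: DF=(421419/400000 − 1/40·(0.987500+0.974600+0.959000+0.948600+0.937600))/(1+1/40) = 4553/5000 ≈ 0.910600
step 7 [3.5y] zero: DF = P = 347/400 ≈ 0.867500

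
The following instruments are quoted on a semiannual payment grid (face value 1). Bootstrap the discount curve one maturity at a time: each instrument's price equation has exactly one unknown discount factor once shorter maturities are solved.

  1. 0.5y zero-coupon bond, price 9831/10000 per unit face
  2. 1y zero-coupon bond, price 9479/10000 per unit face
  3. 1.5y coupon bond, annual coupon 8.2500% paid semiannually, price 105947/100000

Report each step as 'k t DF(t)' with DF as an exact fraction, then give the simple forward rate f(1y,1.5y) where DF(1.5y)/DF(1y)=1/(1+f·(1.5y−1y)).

step 1 [0.5y] zero: DF = P = 9831/10000 ≈ 0.983100
step 2 [1y] zero: DF = P = 9479/10000 ≈ 0.947900
step 3 [1.5y] bond c/2=33/800: DF=(105947/100000 − 33/800·(0.983100+0.947900))/(1+33/800) = 941/1000 ≈ 0.941000

1 1/2 9831/10000
2 1 9479/10000
3 3/2 941/1000
f(1y,1.5y) = ((9479/10000)/(941/1000) − 1)/(1/2) = 69/4705 ≈ 1.4665%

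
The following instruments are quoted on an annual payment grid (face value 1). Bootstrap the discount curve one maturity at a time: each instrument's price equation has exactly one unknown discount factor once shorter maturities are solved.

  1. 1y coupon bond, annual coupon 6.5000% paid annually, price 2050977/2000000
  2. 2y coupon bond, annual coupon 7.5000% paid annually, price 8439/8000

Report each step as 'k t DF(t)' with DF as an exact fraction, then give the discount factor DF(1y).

1 1 9629/10000
2 2 9141/10000
DF(1y) = 9629/10000 ≈ 0.962900

step 1 [1y] bond c/1=13/200: DF=(2050977/2000000 − 13/200·(0))/(1+13/200) = 9629/10000 ≈ 0.962900
step 2 [2y] bond c/1=3/40: DF=(8439/8000 − 3/40·(0.962900))/(1+3/40) = 9141/10000 ≈ 0.914100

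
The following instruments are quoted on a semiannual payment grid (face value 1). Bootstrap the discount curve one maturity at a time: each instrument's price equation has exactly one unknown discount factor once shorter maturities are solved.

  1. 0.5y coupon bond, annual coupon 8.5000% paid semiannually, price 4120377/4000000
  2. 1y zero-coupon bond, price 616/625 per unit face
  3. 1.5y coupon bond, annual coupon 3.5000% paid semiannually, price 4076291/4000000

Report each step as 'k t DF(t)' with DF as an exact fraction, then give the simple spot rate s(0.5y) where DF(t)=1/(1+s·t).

step 1 [0.5y] bond c/2=17/400: DF=(4120377/4000000 − 17/400·(0))/(1+17/400) = 9881/10000 ≈ 0.988100
step 2 [1y] zero: DF = P = 616/625 ≈ 0.985600
step 3 [1.5y] bond c/2=7/400: DF=(4076291/4000000 − 7/400·(0.988100+0.985600))/(1+7/400) = 2419/2500 ≈ 0.967600

1 1/2 9881/10000
2 1 616/625
3 3/2 2419/2500
s(0.5y) = (1/(9881/10000) − 1)/(1/2) = 238/9881 ≈ 2.4087%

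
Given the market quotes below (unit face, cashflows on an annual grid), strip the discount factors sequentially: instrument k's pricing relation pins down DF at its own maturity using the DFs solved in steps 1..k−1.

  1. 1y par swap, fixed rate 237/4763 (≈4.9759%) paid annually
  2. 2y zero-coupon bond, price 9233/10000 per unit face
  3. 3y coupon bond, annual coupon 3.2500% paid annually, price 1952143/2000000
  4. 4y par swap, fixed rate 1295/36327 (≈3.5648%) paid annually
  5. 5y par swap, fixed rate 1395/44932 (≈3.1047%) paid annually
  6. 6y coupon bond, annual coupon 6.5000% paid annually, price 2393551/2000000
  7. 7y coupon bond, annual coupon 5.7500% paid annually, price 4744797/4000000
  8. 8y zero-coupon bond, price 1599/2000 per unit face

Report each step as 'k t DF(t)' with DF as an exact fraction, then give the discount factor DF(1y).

1 1 4763/5000
2 2 9233/10000
3 3 8863/10000
4 4 1741/2000
5 5 1721/2000
6 6 1699/2000
7 7 1039/1250
8 8 1599/2000
DF(1y) = 4763/5000 ≈ 0.952600

step 1 [1y] swap r/1=237/4763: DF=(1 − 237/4763·(0))/(1+237/4763) = 4763/5000 ≈ 0.952600
step 2 [2y] zero: DF = P = 9233/10000 ≈ 0.923300
step 3 [3y] bond c/1=13/400: DF=(1952143/2000000 − 13/400·(0.952600+0.923300))/(1+13/400) = 8863/10000 ≈ 0.886300
step 4 [4y] swap r/1=1295/36327: DF=(1 − 1295/36327·(0.952600+0.923300+0.886300))/(1+1295/36327) = 1741/2000 ≈ 0.870500
step 5 [5y] swap r/1=1395/44932: DF=(1 − 1395/44932·(0.952600+0.923300+0.886300+0.870500))/(1+1395/44932) = 1721/2000 ≈ 0.860500
step 6 [6y] bond c/1=13/200: DF=(2393551/2000000 − 13/200·(0.952600+0.923300+0.886300+0.870500+0.860500))/(1+13/200) = 1699/2000 ≈ 0.849500
step 7 [7y] bond c/1=23/400: DF=(4744797/4000000 − 23/400·(0.952600+0.923300+0.886300+0.870500+0.860500+0.849500))/(1+23/400) = 1039/1250 ≈ 0.831200
step 8 [8y] zero: DF = P = 1599/2000 ≈ 0.799500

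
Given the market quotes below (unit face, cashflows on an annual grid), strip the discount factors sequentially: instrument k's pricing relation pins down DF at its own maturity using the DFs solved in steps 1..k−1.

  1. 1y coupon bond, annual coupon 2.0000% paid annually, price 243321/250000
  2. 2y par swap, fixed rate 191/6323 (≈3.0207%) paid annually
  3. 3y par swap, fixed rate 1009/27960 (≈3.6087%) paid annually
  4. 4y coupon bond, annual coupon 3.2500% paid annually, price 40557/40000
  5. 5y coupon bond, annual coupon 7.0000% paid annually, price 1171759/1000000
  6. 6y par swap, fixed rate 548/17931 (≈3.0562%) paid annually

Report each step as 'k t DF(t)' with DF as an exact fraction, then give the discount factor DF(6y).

1 1 4771/5000
2 2 9427/10000
3 3 8991/10000
4 4 447/500
5 5 8537/10000
6 6 2089/2500
DF(6y) = 2089/2500 ≈ 0.835600

step 1 [1y] bond c/1=1/50: DF=(243321/250000 − 1/50·(0))/(1+1/50) = 4771/5000 ≈ 0.954200
step 2 [2y] swap r/1=191/6323: DF=(1 − 191/6323·(0.954200))/(1+191/6323) = 9427/10000 ≈ 0.942700
step 3 [3y] swap r/1=1009/27960: DF=(1 − 1009/27960·(0.954200+0.942700))/(1+1009/27960) = 8991/10000 ≈ 0.899100
step 4 [4y] bond c/1=13/400: DF=(40557/40000 − 13/400·(0.954200+0.942700+0.899100))/(1+13/400) = 447/500 ≈ 0.894000
step 5 [5y] bond c/1=7/100: DF=(1171759/1000000 − 7/100·(0.954200+0.942700+0.899100+0.894000))/(1+7/100) = 8537/10000 ≈ 0.853700
step 6 [6y] swap r/1=548/17931: DF=(1 − 548/17931·(0.954200+0.942700+0.899100+0.894000+0.853700))/(1+548/17931) = 2089/2500 ≈ 0.835600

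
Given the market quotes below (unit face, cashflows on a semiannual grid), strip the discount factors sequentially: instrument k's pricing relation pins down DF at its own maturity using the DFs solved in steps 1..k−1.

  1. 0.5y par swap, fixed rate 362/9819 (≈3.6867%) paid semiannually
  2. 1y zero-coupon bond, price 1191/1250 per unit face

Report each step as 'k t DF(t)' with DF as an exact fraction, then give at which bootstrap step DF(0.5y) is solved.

step 1 [0.5y] swap r/2=181/9819: DF=(1 − 181/9819·(0))/(1+181/9819) = 9819/10000 ≈ 0.981900
step 2 [1y] zero: DF = P = 1191/1250 ≈ 0.952800

1 1/2 9819/10000
2 1 1191/1250
DF(0.5y) is solved at step 1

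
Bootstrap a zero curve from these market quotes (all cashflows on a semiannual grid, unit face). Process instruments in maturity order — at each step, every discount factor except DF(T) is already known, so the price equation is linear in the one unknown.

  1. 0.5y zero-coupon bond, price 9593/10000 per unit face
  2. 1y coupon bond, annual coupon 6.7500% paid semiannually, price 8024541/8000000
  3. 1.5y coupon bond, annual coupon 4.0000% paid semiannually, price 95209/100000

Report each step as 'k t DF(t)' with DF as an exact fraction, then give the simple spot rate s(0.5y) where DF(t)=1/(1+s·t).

step 1 [0.5y] zero: DF = P = 9593/10000 ≈ 0.959300
step 2 [1y] bond c/2=27/800: DF=(8024541/8000000 − 27/800·(0.959300))/(1+27/800) = 939/1000 ≈ 0.939000
step 3 [1.5y] bond c/2=1/50: DF=(95209/100000 − 1/50·(0.959300+0.939000))/(1+1/50) = 4481/5000 ≈ 0.896200

1 1/2 9593/10000
2 1 939/1000
3 3/2 4481/5000
s(0.5y) = (1/(9593/10000) − 1)/(1/2) = 814/9593 ≈ 8.4854%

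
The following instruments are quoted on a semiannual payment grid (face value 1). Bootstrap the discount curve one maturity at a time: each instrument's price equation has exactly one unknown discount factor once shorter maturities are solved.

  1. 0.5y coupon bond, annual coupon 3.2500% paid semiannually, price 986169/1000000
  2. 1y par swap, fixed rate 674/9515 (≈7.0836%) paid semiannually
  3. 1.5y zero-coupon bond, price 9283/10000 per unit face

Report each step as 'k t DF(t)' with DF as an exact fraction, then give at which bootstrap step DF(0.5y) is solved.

step 1 [0.5y] bond c/2=13/800: DF=(986169/1000000 − 13/800·(0))/(1+13/800) = 1213/1250 ≈ 0.970400
step 2 [1y] swap r/2=337/9515: DF=(1 − 337/9515·(0.970400))/(1+337/9515) = 4663/5000 ≈ 0.932600
step 3 [1.5y] zero: DF = P = 9283/10000 ≈ 0.928300

1 1/2 1213/1250
2 1 4663/5000
3 3/2 9283/10000
DF(0.5y) is solved at step 1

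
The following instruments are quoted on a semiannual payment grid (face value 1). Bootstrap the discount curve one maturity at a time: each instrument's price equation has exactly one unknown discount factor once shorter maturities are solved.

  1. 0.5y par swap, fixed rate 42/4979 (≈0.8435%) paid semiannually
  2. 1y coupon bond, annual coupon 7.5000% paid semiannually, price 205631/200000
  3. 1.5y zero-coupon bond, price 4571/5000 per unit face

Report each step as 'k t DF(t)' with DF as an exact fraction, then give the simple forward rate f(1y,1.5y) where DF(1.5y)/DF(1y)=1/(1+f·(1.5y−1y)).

1 1/2 4979/5000
2 1 191/200
3 3/2 4571/5000
f(1y,1.5y) = ((191/200)/(4571/5000) − 1)/(1/2) = 408/4571 ≈ 8.9258%

step 1 [0.5y] swap r/2=21/4979: DF=(1 − 21/4979·(0))/(1+21/4979) = 4979/5000 ≈ 0.995800
step 2 [1y] bond c/2=3/80: DF=(205631/200000 − 3/80·(0.995800))/(1+3/80) = 191/200 ≈ 0.955000
step 3 [1.5y] zero: DF = P = 4571/5000 ≈ 0.914200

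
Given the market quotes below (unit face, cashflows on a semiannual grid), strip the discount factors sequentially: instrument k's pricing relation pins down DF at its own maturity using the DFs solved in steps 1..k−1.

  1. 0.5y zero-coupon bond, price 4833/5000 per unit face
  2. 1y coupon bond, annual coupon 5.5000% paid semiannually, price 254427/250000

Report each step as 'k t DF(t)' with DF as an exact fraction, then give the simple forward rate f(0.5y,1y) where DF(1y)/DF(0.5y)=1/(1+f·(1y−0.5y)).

step 1 [0.5y] zero: DF = P = 4833/5000 ≈ 0.966600
step 2 [1y] bond c/2=11/400: DF=(254427/250000 − 11/400·(0.966600))/(1+11/400) = 4823/5000 ≈ 0.964600

1 1/2 4833/5000
2 1 4823/5000
f(0.5y,1y) = ((4833/5000)/(4823/5000) − 1)/(1/2) = 20/4823 ≈ 0.4147%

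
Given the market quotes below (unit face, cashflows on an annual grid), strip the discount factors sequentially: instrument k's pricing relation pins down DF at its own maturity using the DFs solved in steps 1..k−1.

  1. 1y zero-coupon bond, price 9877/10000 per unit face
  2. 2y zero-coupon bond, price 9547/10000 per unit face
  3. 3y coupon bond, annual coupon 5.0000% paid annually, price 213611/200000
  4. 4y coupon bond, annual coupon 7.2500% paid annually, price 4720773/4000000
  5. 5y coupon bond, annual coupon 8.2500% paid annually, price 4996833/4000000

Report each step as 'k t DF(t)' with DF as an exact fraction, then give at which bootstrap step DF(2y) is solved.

1 1 9877/10000
2 2 9547/10000
3 3 9247/10000
4 4 4533/5000
5 5 1083/1250
DF(2y) is solved at step 2

step 1 [1y] zero: DF = P = 9877/10000 ≈ 0.987700
step 2 [2y] zero: DF = P = 9547/10000 ≈ 0.954700
step 3 [3y] bond c/1=1/20: DF=(213611/200000 − 1/20·(0.987700+0.954700))/(1+1/20) = 9247/10000 ≈ 0.924700
step 4 [4y] bond c/1=29/400: DF=(4720773/4000000 − 29/400·(0.987700+0.954700+0.924700))/(1+29/400) = 4533/5000 ≈ 0.906600
step 5 [5y] bond c/1=33/400: DF=(4996833/4000000 − 33/400·(0.987700+0.954700+0.924700+0.906600))/(1+33/400) = 1083/1250 ≈ 0.866400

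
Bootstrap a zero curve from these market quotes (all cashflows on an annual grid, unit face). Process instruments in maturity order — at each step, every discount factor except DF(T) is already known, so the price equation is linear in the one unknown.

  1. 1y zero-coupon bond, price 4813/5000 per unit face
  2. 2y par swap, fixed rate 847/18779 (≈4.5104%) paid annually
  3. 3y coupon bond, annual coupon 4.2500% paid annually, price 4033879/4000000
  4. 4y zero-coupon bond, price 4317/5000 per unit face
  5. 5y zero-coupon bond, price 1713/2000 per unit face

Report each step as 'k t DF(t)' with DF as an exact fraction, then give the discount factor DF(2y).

1 1 4813/5000
2 2 9153/10000
3 3 2227/2500
4 4 4317/5000
5 5 1713/2000
DF(2y) = 9153/10000 ≈ 0.915300

step 1 [1y] zero: DF = P = 4813/5000 ≈ 0.962600
step 2 [2y] swap r/1=847/18779: DF=(1 − 847/18779·(0.962600))/(1+847/18779) = 9153/10000 ≈ 0.915300
step 3 [3y] bond c/1=17/400: DF=(4033879/4000000 − 17/400·(0.962600+0.915300))/(1+17/400) = 2227/2500 ≈ 0.890800
step 4 [4y] zero: DF = P = 4317/5000 ≈ 0.863400
step 5 [5y] zero: DF = P = 1713/2000 ≈ 0.856500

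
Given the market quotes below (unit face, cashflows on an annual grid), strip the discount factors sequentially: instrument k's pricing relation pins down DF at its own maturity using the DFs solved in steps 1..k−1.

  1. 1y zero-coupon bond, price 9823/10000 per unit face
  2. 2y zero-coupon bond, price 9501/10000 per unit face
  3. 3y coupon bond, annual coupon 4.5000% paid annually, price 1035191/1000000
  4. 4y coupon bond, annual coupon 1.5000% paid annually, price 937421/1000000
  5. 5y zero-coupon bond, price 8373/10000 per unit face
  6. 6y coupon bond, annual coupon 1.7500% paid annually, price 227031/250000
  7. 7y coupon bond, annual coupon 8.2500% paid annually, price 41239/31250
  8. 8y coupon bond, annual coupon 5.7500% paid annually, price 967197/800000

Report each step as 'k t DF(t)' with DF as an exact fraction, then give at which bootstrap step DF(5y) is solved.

step 1 [1y] zero: DF = P = 9823/10000 ≈ 0.982300
step 2 [2y] zero: DF = P = 9501/10000 ≈ 0.950100
step 3 [3y] bond c/1=9/200: DF=(1035191/1000000 − 9/200·(0.982300+0.950100))/(1+9/200) = 4537/5000 ≈ 0.907400
step 4 [4y] bond c/1=3/200: DF=(937421/1000000 − 3/200·(0.982300+0.950100+0.907400))/(1+3/200) = 551/625 ≈ 0.881600
step 5 [5y] zero: DF = P = 8373/10000 ≈ 0.837300
step 6 [6y] bond c/1=7/400: DF=(227031/250000 − 7/400·(0.982300+0.950100+0.907400+0.881600+0.837300))/(1+7/400) = 8141/10000 ≈ 0.814100
step 7 [7y] bond c/1=33/400: DF=(41239/31250 − 33/400·(0.982300+0.950100+0.907400+0.881600+0.837300+0.814100))/(1+33/400) = 506/625 ≈ 0.809600
step 8 [8y] bond c/1=23/400: DF=(967197/800000 − 23/400·(0.982300+0.950100+0.907400+0.881600+0.837300+0.814100+0.809600))/(1+23/400) = 8071/10000 ≈ 0.807100

1 1 9823/10000
2 2 9501/10000
3 3 4537/5000
4 4 551/625
5 5 8373/10000
6 6 8141/10000
7 7 506/625
8 8 8071/10000
DF(5y) is solved at step 5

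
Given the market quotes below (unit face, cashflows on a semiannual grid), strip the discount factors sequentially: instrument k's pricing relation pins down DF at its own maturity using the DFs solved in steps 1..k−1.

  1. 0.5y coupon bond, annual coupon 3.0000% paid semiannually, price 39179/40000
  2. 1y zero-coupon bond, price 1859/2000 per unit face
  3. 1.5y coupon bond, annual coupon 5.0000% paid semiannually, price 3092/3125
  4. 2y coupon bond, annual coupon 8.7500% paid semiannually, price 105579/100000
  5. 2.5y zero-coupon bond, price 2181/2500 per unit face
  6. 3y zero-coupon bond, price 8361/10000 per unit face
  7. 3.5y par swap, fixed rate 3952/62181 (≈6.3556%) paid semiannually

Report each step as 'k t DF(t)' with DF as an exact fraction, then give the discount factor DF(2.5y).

step 1 [0.5y] bond c/2=3/200: DF=(39179/40000 − 3/200·(0))/(1+3/200) = 193/200 ≈ 0.965000
step 2 [1y] zero: DF = P = 1859/2000 ≈ 0.929500
step 3 [1.5y] bond c/2=1/40: DF=(3092/3125 − 1/40·(0.965000+0.929500))/(1+1/40) = 9191/10000 ≈ 0.919100
step 4 [2y] bond c/2=7/160: DF=(105579/100000 − 7/160·(0.965000+0.929500+0.919100))/(1+7/160) = 1117/1250 ≈ 0.893600
step 5 [2.5y] zero: DF = P = 2181/2500 ≈ 0.872400
step 6 [3y] zero: DF = P = 8361/10000 ≈ 0.836100
step 7 [3.5y] swap r/2=1976/62181: DF=(1 − 1976/62181·(0.965000+0.929500+0.919100+0.893600+0.872400+0.836100))/(1+1976/62181) = 1003/1250 ≈ 0.802400

1 1/2 193/200
2 1 1859/2000
3 3/2 9191/10000
4 2 1117/1250
5 5/2 2181/2500
6 3 8361/10000
7 7/2 1003/1250
DF(2.5y) = 2181/2500 ≈ 0.872400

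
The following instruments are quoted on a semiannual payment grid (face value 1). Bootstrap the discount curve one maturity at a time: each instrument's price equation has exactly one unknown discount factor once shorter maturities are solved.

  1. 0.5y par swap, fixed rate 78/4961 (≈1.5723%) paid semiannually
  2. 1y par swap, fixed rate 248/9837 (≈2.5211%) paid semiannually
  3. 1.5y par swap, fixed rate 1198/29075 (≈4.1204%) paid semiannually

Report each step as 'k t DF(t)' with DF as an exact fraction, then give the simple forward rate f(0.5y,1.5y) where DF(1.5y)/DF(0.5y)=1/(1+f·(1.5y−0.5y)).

step 1 [0.5y] swap r/2=39/4961: DF=(1 − 39/4961·(0))/(1+39/4961) = 4961/5000 ≈ 0.992200
step 2 [1y] swap r/2=124/9837: DF=(1 − 124/9837·(0.992200))/(1+124/9837) = 1219/1250 ≈ 0.975200
step 3 [1.5y] swap r/2=599/29075: DF=(1 − 599/29075·(0.992200+0.975200))/(1+599/29075) = 9401/10000 ≈ 0.940100

1 1/2 4961/5000
2 1 1219/1250
3 3/2 9401/10000
f(0.5y,1.5y) = ((4961/5000)/(9401/10000) − 1)/(1) = 521/9401 ≈ 5.5420%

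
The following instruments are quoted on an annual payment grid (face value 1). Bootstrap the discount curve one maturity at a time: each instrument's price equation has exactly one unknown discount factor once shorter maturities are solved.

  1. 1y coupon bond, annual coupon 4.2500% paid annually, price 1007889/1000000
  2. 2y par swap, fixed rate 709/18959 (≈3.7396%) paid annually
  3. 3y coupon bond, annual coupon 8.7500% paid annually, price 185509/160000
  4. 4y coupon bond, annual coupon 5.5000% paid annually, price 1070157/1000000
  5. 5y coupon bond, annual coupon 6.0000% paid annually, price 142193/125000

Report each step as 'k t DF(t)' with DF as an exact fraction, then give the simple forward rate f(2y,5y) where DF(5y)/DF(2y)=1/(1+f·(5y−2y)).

1 1 2417/2500
2 2 9291/10000
3 3 571/625
4 4 8679/10000
5 5 173/200
f(2y,5y) = ((9291/10000)/(173/200) − 1)/(3) = 641/25950 ≈ 2.4701%

step 1 [1y] bond c/1=17/400: DF=(1007889/1000000 − 17/400·(0))/(1+17/400) = 2417/2500 ≈ 0.966800
step 2 [2y] swap r/1=709/18959: DF=(1 − 709/18959·(0.966800))/(1+709/18959) = 9291/10000 ≈ 0.929100
step 3 [3y] bond c/1=7/80: DF=(185509/160000 − 7/80·(0.966800+0.929100))/(1+7/80) = 571/625 ≈ 0.913600
step 4 [4y] bond c/1=11/200: DF=(1070157/1000000 − 11/200·(0.966800+0.929100+0.913600))/(1+11/200) = 8679/10000 ≈ 0.867900
step 5 [5y] bond c/1=3/50: DF=(142193/125000 − 3/50·(0.966800+0.929100+0.913600+0.867900))/(1+3/50) = 173/200 ≈ 0.865000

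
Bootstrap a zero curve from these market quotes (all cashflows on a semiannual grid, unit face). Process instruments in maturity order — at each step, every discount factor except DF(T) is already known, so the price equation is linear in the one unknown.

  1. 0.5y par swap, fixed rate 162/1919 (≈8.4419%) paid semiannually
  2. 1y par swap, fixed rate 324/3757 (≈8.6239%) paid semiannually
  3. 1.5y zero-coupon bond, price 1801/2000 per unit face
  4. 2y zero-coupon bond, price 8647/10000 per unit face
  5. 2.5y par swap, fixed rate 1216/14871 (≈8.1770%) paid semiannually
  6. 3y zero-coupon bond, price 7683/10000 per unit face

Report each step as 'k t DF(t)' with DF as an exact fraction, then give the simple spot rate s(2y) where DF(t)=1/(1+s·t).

step 1 [0.5y] swap r/2=81/1919: DF=(1 − 81/1919·(0))/(1+81/1919) = 1919/2000 ≈ 0.959500
step 2 [1y] swap r/2=162/3757: DF=(1 − 162/3757·(0.959500))/(1+162/3757) = 919/1000 ≈ 0.919000
step 3 [1.5y] zero: DF = P = 1801/2000 ≈ 0.900500
step 4 [2y] zero: DF = P = 8647/10000 ≈ 0.864700
step 5 [2.5y] swap r/2=608/14871: DF=(1 − 608/14871·(0.959500+0.919000+0.900500+0.864700))/(1+608/14871) = 511/625 ≈ 0.817600
step 6 [3y] zero: DF = P = 7683/10000 ≈ 0.768300

1 1/2 1919/2000
2 1 919/1000
3 3/2 1801/2000
4 2 8647/10000
5 5/2 511/625
6 3 7683/10000
s(2y) = (1/(8647/10000) − 1)/(2) = 1353/17294 ≈ 7.8235%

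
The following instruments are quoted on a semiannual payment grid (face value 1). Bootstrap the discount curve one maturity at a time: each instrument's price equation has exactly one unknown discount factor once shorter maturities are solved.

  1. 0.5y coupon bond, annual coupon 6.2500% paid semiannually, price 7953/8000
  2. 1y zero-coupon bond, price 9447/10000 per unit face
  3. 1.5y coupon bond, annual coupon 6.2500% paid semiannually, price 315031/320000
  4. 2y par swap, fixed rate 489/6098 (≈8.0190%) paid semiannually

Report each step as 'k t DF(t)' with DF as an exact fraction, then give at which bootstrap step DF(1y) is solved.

step 1 [0.5y] bond c/2=1/32: DF=(7953/8000 − 1/32·(0))/(1+1/32) = 241/250 ≈ 0.964000
step 2 [1y] zero: DF = P = 9447/10000 ≈ 0.944700
step 3 [1.5y] bond c/2=1/32: DF=(315031/320000 − 1/32·(0.964000+0.944700))/(1+1/32) = 1121/1250 ≈ 0.896800
step 4 [2y] swap r/2=489/12196: DF=(1 − 489/12196·(0.964000+0.944700+0.896800))/(1+489/12196) = 8533/10000 ≈ 0.853300

1 1/2 241/250
2 1 9447/10000
3 3/2 1121/1250
4 2 8533/10000
DF(1y) is solved at step 2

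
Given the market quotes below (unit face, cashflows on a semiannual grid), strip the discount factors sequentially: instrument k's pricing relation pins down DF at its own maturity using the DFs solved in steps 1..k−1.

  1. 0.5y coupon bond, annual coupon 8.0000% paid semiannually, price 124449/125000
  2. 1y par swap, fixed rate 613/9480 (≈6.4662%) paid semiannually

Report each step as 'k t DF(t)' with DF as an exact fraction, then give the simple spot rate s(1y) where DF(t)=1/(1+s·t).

step 1 [0.5y] bond c/2=1/25: DF=(124449/125000 − 1/25·(0))/(1+1/25) = 9573/10000 ≈ 0.957300
step 2 [1y] swap r/2=613/18960: DF=(1 − 613/18960·(0.957300))/(1+613/18960) = 9387/10000 ≈ 0.938700

1 1/2 9573/10000
2 1 9387/10000
s(1y) = (1/(9387/10000) − 1)/(1) = 613/9387 ≈ 6.5303%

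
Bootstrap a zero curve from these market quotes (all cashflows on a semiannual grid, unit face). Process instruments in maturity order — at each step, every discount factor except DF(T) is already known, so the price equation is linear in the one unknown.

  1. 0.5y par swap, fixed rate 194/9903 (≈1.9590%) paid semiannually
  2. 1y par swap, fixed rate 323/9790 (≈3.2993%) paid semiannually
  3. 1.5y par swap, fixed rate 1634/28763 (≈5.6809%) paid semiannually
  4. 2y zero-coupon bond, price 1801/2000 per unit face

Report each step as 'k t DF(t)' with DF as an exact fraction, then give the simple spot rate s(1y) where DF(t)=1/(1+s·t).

1 1/2 9903/10000
2 1 9677/10000
3 3/2 9183/10000
4 2 1801/2000
s(1y) = (1/(9677/10000) − 1)/(1) = 323/9677 ≈ 3.3378%

step 1 [0.5y] swap r/2=97/9903: DF=(1 − 97/9903·(0))/(1+97/9903) = 9903/10000 ≈ 0.990300
step 2 [1y] swap r/2=323/19580: DF=(1 − 323/19580·(0.990300))/(1+323/19580) = 9677/10000 ≈ 0.967700
step 3 [1.5y] swap r/2=817/28763: DF=(1 − 817/28763·(0.990300+0.967700))/(1+817/28763) = 9183/10000 ≈ 0.918300
step 4 [2y] zero: DF = P = 1801/2000 ≈ 0.900500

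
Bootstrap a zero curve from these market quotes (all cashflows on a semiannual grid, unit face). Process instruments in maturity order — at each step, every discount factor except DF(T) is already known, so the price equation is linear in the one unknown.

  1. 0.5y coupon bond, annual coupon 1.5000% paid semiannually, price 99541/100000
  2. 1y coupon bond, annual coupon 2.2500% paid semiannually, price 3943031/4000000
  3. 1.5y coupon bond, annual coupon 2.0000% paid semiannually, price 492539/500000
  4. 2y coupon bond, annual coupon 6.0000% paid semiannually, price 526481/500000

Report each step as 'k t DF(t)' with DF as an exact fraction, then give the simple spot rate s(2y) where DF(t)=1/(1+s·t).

step 1 [0.5y] bond c/2=3/400: DF=(99541/100000 − 3/400·(0))/(1+3/400) = 247/250 ≈ 0.988000
step 2 [1y] bond c/2=9/800: DF=(3943031/4000000 − 9/800·(0.988000))/(1+9/800) = 4819/5000 ≈ 0.963800
step 3 [1.5y] bond c/2=1/100: DF=(492539/500000 − 1/100·(0.988000+0.963800))/(1+1/100) = 239/250 ≈ 0.956000
step 4 [2y] bond c/2=3/100: DF=(526481/500000 − 3/100·(0.988000+0.963800+0.956000))/(1+3/100) = 586/625 ≈ 0.937600

1 1/2 247/250
2 1 4819/5000
3 3/2 239/250
4 2 586/625
s(2y) = (1/(586/625) − 1)/(2) = 39/1172 ≈ 3.3276%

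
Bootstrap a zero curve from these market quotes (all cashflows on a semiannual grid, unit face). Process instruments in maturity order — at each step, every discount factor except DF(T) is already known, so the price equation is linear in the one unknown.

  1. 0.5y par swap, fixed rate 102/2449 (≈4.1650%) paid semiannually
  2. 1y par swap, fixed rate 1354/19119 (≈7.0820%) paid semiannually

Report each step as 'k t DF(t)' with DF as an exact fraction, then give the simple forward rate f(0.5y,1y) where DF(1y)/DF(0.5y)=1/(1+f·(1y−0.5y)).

1 1/2 2449/2500
2 1 9323/10000
f(0.5y,1y) = ((2449/2500)/(9323/10000) − 1)/(1/2) = 946/9323 ≈ 10.1469%

step 1 [0.5y] swap r/2=51/2449: DF=(1 − 51/2449·(0))/(1+51/2449) = 2449/2500 ≈ 0.979600
step 2 [1y] swap r/2=677/19119: DF=(1 − 677/19119·(0.979600))/(1+677/19119) = 9323/10000 ≈ 0.932300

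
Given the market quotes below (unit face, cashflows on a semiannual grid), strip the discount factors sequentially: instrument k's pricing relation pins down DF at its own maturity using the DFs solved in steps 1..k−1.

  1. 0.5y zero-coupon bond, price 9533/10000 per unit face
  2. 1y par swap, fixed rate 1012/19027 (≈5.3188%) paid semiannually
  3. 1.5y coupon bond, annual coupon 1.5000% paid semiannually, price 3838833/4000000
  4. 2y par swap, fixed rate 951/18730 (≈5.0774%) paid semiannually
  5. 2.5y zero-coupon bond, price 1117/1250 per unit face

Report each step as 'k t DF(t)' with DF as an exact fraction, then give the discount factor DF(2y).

step 1 [0.5y] zero: DF = P = 9533/10000 ≈ 0.953300
step 2 [1y] swap r/2=506/19027: DF=(1 − 506/19027·(0.953300))/(1+506/19027) = 4747/5000 ≈ 0.949400
step 3 [1.5y] bond c/2=3/400: DF=(3838833/4000000 − 3/400·(0.953300+0.949400))/(1+3/400) = 1173/1250 ≈ 0.938400
step 4 [2y] swap r/2=951/37460: DF=(1 − 951/37460·(0.953300+0.949400+0.938400))/(1+951/37460) = 9049/10000 ≈ 0.904900
step 5 [2.5y] zero: DF = P = 1117/1250 ≈ 0.893600

1 1/2 9533/10000
2 1 4747/5000
3 3/2 1173/1250
4 2 9049/10000
5 5/2 1117/1250
DF(2y) = 9049/10000 ≈ 0.904900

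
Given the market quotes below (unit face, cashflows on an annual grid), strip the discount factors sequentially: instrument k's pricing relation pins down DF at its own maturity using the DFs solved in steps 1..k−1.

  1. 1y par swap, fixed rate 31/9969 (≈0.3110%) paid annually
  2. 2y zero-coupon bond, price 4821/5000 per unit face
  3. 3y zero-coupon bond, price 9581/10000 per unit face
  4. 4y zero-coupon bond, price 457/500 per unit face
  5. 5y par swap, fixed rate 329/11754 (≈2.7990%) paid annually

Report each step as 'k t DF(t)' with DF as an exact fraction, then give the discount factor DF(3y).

step 1 [1y] swap r/1=31/9969: DF=(1 − 31/9969·(0))/(1+31/9969) = 9969/10000 ≈ 0.996900
step 2 [2y] zero: DF = P = 4821/5000 ≈ 0.964200
step 3 [3y] zero: DF = P = 9581/10000 ≈ 0.958100
step 4 [4y] zero: DF = P = 457/500 ≈ 0.914000
step 5 [5y] swap r/1=329/11754: DF=(1 − 329/11754·(0.996900+0.964200+0.958100+0.914000))/(1+329/11754) = 2171/2500 ≈ 0.868400

1 1 9969/10000
2 2 4821/5000
3 3 9581/10000
4 4 457/500
5 5 2171/2500
DF(3y) = 9581/10000 ≈ 0.958100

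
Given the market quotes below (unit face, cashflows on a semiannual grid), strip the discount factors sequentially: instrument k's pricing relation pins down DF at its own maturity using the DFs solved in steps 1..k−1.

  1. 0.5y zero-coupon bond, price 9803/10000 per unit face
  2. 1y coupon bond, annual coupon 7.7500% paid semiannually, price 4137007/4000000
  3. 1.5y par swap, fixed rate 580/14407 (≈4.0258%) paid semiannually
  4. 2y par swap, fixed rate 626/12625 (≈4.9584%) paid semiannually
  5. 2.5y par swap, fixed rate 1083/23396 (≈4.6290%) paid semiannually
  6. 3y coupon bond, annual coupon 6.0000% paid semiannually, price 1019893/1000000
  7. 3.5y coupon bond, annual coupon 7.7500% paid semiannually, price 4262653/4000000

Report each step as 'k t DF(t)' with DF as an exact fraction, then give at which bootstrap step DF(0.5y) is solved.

step 1 [0.5y] zero: DF = P = 9803/10000 ≈ 0.980300
step 2 [1y] bond c/2=31/800: DF=(4137007/4000000 − 31/800·(0.980300))/(1+31/800) = 9591/10000 ≈ 0.959100
step 3 [1.5y] swap r/2=290/14407: DF=(1 − 290/14407·(0.980300+0.959100))/(1+290/14407) = 471/500 ≈ 0.942000
step 4 [2y] swap r/2=313/12625: DF=(1 − 313/12625·(0.980300+0.959100+0.942000))/(1+313/12625) = 9061/10000 ≈ 0.906100
step 5 [2.5y] swap r/2=1083/46792: DF=(1 − 1083/46792·(0.980300+0.959100+0.942000+0.906100))/(1+1083/46792) = 8917/10000 ≈ 0.891700
step 6 [3y] bond c/2=3/100: DF=(1019893/1000000 − 3/100·(0.980300+0.959100+0.942000+0.906100+0.891700))/(1+3/100) = 8539/10000 ≈ 0.853900
step 7 [3.5y] bond c/2=31/800: DF=(4262653/4000000 − 31/800·(0.980300+0.959100+0.942000+0.906100+0.891700+0.853900))/(1+31/800) = 1639/2000 ≈ 0.819500

1 1/2 9803/10000
2 1 9591/10000
3 3/2 471/500
4 2 9061/10000
5 5/2 8917/10000
6 3 8539/10000
7 7/2 1639/2000
DF(0.5y) is solved at step 1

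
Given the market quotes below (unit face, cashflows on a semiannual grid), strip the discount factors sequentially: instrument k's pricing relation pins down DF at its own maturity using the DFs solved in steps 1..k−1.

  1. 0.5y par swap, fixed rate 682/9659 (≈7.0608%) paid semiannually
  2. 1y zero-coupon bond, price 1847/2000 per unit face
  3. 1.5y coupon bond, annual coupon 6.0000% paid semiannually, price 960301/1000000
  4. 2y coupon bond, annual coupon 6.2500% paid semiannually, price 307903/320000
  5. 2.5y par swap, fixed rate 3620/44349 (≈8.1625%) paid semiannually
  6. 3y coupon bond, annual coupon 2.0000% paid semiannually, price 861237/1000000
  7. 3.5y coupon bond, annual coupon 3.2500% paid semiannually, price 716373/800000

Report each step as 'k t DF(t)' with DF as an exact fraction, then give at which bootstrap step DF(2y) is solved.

1 1/2 9659/10000
2 1 1847/2000
3 3/2 8773/10000
4 2 2123/2500
5 5/2 819/1000
6 3 1011/1250
7 7/2 7973/10000
DF(2y) is solved at step 4

step 1 [0.5y] swap r/2=341/9659: DF=(1 − 341/9659·(0))/(1+341/9659) = 9659/10000 ≈ 0.965900
step 2 [1y] zero: DF = P = 1847/2000 ≈ 0.923500
step 3 [1.5y] bond c/2=3/100: DF=(960301/1000000 − 3/100·(0.965900+0.923500))/(1+3/100) = 8773/10000 ≈ 0.877300
step 4 [2y] bond c/2=1/32: DF=(307903/320000 − 1/32·(0.965900+0.923500+0.877300))/(1+1/32) = 2123/2500 ≈ 0.849200
step 5 [2.5y] swap r/2=1810/44349: DF=(1 − 1810/44349·(0.965900+0.923500+0.877300+0.849200))/(1+1810/44349) = 819/1000 ≈ 0.819000
step 6 [3y] bond c/2=1/100: DF=(861237/1000000 − 1/100·(0.965900+0.923500+0.877300+0.849200+0.819000))/(1+1/100) = 1011/1250 ≈ 0.808800
step 7 [3.5y] bond c/2=13/800: DF=(716373/800000 − 13/800·(0.965900+0.923500+0.877300+0.849200+0.819000+0.808800))/(1+13/800) = 7973/10000 ≈ 0.797300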